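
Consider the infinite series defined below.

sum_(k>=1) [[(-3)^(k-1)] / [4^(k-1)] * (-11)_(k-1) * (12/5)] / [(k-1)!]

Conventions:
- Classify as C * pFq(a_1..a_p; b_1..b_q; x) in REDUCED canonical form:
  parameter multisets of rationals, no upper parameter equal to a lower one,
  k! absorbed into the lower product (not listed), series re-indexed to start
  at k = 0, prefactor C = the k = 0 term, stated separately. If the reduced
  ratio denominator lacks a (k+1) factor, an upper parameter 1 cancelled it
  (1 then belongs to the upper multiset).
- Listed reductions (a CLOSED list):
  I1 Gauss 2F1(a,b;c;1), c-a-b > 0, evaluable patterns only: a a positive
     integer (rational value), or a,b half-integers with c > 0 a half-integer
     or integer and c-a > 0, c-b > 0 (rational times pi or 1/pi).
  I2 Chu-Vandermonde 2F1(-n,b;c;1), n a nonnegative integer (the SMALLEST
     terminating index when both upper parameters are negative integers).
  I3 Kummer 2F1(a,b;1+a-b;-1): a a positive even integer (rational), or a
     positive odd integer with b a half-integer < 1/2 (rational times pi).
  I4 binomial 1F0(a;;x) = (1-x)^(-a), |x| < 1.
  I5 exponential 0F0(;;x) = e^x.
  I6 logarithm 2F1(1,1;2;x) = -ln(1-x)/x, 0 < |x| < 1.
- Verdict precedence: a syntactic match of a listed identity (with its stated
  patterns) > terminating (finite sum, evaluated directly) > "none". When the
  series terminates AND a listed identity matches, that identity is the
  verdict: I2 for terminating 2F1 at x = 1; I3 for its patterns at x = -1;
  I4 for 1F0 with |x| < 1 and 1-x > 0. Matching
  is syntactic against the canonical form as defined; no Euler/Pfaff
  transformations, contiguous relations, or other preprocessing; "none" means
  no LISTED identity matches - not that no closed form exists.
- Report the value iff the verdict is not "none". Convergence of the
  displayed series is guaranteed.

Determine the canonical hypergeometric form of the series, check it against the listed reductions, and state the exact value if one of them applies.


Reduced: x = -3/4, 1F0, upper = {-11}, lower = {-}, C = 12/5. Verdict (x = -3/4): the binomial series (I4) applies (the 1F0 binomial series: exponent 11, x = -3/4). Sum: 5931980229/5242880.

Key observation: t_0 = 12/5 here, and the two geometric factors (C = 12/5, x = -3/4) combine into one argument.
Term ratio: r(k) = (-3/4) * (k-11) / [(k+1)] - rational in k, leading ratio (-3/4); with t_0 = 12/5, classification follows.


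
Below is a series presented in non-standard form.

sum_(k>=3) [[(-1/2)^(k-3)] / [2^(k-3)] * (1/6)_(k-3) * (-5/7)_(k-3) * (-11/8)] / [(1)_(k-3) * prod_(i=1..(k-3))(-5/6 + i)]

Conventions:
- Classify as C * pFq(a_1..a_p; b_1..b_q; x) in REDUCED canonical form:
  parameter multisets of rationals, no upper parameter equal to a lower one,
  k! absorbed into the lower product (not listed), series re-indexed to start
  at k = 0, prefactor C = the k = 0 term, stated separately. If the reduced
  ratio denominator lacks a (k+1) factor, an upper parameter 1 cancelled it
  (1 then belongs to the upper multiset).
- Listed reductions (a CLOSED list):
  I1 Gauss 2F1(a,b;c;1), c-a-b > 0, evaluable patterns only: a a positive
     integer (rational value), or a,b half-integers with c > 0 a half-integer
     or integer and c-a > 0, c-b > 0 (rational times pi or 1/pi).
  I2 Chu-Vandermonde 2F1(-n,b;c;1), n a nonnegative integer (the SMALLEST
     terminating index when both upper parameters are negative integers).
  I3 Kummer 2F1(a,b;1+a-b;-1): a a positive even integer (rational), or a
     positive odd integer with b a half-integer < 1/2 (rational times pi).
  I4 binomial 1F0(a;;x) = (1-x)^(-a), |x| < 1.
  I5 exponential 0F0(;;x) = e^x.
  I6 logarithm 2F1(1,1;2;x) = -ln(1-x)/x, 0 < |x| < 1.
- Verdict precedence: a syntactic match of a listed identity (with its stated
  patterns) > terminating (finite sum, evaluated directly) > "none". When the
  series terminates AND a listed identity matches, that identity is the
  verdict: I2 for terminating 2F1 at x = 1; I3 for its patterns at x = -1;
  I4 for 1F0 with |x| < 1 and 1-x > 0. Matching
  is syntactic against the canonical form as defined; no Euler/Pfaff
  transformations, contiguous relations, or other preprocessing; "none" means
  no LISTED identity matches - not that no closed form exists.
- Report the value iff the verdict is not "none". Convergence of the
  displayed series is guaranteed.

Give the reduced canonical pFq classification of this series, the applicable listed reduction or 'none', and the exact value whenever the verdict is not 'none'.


Key step: t_0 being -11/8, the two k-th powers (C = -11/8, x = -1/4) combine into one argument.
Adjacent-term ratio: r(k) = (-1/4) * (k-5/7) / [(k+1)] - rational in k. x = (-1/4); t_0 = -11/8; negate the roots.

At argument -1/4: a 1F0 with upper {-5/7}, lower {-}, scaled by C = -11/8. Verdict: the I4 binomial reduction matches (the 1F0 binomial series: exponent 5/7, x = -1/4). Hence: (-11/8) * (5/4)^(5/7).


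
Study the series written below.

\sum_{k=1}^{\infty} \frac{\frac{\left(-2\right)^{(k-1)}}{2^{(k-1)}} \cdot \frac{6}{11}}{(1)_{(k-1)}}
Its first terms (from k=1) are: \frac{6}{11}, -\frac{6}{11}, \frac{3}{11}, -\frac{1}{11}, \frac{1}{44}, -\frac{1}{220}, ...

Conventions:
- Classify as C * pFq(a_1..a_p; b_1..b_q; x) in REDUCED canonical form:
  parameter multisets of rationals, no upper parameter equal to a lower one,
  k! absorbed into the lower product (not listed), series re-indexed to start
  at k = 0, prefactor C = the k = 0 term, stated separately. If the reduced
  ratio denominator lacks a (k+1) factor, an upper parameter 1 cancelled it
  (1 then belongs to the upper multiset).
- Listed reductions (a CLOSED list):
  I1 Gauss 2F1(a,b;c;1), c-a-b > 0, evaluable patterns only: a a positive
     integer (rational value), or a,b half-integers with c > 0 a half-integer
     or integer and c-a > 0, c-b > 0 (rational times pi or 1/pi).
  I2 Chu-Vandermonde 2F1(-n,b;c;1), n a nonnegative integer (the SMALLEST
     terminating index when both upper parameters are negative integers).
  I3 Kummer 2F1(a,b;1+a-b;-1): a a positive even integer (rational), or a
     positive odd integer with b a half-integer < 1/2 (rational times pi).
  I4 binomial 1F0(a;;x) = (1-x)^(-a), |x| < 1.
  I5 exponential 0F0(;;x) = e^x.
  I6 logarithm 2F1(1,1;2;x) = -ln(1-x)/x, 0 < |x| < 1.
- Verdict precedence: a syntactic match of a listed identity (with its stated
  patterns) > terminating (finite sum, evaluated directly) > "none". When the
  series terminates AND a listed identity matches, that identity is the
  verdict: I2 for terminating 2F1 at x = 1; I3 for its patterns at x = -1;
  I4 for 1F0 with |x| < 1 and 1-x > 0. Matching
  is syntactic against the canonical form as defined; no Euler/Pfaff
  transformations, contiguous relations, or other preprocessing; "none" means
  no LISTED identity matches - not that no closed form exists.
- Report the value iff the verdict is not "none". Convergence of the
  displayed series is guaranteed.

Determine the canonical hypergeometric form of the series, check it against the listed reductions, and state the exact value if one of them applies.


Reduced: x = -1, 0F0, upper = {-}, lower = {-}, C = \frac{6}{11}. Verdict: exponential (I5) applies (the 0F0 exponential series at x = -1). Value: \frac{6}{11} \cdot e^{-1}.

Key step: with t_0 = \frac{6}{11}, (1)_k (C = 6/11, x = -1) is k! itself.
Term ratio: r(k) = -1 * 1 / [(k+1)] - rational; roots negated = parameters, x = -1, C = \frac{6}{11}.


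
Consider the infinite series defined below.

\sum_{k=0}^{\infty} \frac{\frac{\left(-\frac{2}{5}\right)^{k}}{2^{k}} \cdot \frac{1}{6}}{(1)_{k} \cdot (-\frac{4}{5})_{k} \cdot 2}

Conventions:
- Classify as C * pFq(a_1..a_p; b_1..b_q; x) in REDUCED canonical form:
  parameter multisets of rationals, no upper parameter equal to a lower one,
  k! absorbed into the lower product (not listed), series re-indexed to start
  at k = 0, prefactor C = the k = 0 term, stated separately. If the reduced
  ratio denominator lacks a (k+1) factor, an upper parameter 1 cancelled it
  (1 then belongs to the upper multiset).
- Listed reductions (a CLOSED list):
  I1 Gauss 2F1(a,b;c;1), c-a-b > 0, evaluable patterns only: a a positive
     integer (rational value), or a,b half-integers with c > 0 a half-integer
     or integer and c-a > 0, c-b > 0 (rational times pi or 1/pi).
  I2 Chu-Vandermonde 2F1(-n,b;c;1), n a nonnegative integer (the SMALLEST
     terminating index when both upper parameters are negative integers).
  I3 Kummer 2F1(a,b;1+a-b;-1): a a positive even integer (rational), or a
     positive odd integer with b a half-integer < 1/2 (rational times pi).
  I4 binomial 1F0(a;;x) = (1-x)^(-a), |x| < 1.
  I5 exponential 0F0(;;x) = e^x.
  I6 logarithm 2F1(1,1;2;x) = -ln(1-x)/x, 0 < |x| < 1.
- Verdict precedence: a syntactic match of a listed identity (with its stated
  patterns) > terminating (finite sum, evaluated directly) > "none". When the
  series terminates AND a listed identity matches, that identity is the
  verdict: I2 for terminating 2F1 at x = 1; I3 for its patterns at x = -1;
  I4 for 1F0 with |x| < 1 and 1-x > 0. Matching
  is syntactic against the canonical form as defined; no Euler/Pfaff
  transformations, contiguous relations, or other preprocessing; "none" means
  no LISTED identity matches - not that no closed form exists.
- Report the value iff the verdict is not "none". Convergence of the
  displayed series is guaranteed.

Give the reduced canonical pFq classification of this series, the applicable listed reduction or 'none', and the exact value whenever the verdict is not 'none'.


x = -\frac{1}{5} here; the reduced form reads 0F1, upper {-}, lower {-\frac{4}{5}}, C = \frac{1}{12}. Verdict: none. A 0F1 with upper {-} fits none of I1-I6 at x = -\frac{1}{5}; the sum runs forever.

The tell: t_0 = \frac{1}{12} here, and (1)_k (prefactor 1/12) is k! itself.
Consecutive-term ratio: r(k) = -\frac{1}{5} * 1 / [(k-\frac{4}{5}) (k+1)] ; factor over Q: parameters, x = -\frac{1}{5}, and C = \frac{1}{12}.


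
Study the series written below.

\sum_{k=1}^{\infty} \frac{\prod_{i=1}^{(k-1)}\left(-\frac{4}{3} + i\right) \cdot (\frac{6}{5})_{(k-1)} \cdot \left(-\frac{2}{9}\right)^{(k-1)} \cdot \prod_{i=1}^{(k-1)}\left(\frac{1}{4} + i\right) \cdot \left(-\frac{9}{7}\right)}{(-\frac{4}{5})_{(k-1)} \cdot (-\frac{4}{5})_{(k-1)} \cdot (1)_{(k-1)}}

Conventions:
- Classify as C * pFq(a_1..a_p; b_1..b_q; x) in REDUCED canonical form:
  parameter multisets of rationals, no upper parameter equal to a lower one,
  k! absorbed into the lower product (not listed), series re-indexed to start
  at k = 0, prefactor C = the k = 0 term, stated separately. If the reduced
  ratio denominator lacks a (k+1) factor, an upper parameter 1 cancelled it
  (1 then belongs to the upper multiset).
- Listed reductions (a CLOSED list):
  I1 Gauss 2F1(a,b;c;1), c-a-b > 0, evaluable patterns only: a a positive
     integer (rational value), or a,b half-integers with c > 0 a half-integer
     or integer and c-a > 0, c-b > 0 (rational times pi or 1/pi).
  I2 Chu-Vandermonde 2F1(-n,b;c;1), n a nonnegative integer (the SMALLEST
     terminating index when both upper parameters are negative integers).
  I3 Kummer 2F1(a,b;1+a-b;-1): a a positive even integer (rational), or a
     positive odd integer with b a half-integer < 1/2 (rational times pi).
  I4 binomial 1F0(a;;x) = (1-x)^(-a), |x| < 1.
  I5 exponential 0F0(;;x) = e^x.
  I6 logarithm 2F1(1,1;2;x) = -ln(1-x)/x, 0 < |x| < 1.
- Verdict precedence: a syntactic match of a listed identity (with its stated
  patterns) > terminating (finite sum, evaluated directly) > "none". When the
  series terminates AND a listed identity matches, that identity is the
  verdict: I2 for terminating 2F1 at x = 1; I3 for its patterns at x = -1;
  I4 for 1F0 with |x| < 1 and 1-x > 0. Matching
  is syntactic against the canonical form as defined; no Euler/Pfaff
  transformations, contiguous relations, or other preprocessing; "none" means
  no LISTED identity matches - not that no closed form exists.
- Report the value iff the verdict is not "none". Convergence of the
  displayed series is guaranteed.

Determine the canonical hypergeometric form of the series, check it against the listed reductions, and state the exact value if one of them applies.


First insight: from the first term -\frac{9}{7}: the running product (C = -9/7, x = -2/9) telescopes to a rising factorial.
Step ratio: r(k) = -\frac{2}{9} * (k-\frac{1}{3}) (k+\frac{6}{5}) (k+\frac{5}{4}) / [(k-\frac{4}{5}) (k-\frac{4}{5}) (k+1)] - rational; roots negated = parameters, x = -\frac{2}{9}, C = -\frac{9}{7}.

With C = -\frac{9}{7}: the canonical form is 3F2(-\frac{1}{3}, \frac{6}{5}, \frac{5}{4}; -\frac{4}{5}, -\frac{4}{5}; -\frac{2}{9}). Verdict: none - at argument -\frac{2}{9} the multisets {-\frac{1}{3}, \frac{6}{5}, \frac{5}{4}} ; {-\frac{4}{5}, -\frac{4}{5}} match no listed identity.


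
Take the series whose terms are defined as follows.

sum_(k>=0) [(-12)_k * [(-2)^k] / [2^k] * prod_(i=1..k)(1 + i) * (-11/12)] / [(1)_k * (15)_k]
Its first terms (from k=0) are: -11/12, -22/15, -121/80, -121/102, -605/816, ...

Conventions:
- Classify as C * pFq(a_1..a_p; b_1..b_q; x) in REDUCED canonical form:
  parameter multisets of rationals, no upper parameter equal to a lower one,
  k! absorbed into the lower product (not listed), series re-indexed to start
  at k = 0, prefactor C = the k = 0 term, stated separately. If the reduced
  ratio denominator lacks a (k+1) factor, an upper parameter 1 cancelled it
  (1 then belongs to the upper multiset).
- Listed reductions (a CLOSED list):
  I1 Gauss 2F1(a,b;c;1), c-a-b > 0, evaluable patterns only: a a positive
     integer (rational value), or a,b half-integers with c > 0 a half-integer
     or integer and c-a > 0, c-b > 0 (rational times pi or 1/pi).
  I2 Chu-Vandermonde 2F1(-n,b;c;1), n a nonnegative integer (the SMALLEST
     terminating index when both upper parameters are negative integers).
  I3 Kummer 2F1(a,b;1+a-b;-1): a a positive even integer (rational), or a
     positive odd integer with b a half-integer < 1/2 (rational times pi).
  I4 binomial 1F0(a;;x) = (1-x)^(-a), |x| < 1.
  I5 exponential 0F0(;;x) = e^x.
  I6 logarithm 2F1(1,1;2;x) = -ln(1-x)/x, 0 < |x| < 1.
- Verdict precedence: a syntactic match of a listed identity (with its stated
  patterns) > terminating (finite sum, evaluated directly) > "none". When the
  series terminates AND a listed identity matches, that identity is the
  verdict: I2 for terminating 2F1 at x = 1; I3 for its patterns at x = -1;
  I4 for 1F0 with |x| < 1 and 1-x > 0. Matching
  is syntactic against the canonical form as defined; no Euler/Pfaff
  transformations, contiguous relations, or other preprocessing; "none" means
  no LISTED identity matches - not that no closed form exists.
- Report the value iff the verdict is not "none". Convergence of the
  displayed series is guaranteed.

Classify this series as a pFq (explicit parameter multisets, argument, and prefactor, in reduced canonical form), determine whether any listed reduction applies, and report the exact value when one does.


First insight: t_0 being -11/12, the two k-th powers (C = -11/12, x = -1) combine into one argument.
Ratio: r(k) = (-1) * (k-12) (k+2) / [(k+15) (k+1)] - poly over poly, x = (-1) from leading terms; C = -11/12 at k = 0.

The series (x = -1) is 2F1: upper {-12, 2}, lower {15}, prefactor -11/12. Verdict: this is Kummer (I3) (x = -1; c = 15 equals 1+a-b for upper {-12, 2}: listed pattern). Its exact value is -77/12.


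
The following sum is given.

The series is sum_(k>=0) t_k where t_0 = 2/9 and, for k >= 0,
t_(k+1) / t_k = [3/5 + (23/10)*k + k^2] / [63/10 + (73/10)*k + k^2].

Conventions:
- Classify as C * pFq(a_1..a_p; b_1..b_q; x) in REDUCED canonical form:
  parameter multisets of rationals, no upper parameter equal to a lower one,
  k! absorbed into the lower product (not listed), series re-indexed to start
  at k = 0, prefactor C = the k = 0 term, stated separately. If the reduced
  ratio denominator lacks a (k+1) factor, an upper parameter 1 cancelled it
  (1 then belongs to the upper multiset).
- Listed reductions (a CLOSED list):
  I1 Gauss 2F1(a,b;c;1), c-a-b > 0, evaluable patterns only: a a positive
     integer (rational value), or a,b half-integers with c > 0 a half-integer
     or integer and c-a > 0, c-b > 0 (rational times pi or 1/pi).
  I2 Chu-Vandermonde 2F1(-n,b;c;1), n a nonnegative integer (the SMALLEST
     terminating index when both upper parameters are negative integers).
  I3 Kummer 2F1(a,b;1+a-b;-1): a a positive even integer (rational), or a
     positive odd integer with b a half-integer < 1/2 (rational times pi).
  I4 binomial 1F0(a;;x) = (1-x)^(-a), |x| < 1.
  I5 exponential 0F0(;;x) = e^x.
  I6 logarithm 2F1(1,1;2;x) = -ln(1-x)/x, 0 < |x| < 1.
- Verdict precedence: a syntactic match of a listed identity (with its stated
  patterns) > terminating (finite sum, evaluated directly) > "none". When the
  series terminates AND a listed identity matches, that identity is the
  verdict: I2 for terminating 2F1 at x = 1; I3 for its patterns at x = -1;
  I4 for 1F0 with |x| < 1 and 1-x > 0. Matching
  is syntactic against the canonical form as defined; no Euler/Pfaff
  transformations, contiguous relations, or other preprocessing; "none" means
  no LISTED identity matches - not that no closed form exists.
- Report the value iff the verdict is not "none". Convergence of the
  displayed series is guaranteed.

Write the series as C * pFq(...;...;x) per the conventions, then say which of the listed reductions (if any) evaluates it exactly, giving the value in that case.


Canonical form: C = 2/9 times 2F1 with upper {3/10, 2}, lower {63/10}, x = 1. Verdict: this is Gauss (I1, integer-parameter pattern) (x = 1: the Gamma ratio telescopes since c-a-b = 4 > 0 and a = 2 in Z>0). Value: 2279/9000.

Key observation: t_0 = 2/9 here, and the expanded ratio factors over Q; prefactor 2/9, roots give parameters.
Ratio: r(k) = 1 * (k+3/10) (k+2) / [(k+63/10) (k+1)] - rational in k, leading ratio 1; with t_0 = 2/9, classification follows.


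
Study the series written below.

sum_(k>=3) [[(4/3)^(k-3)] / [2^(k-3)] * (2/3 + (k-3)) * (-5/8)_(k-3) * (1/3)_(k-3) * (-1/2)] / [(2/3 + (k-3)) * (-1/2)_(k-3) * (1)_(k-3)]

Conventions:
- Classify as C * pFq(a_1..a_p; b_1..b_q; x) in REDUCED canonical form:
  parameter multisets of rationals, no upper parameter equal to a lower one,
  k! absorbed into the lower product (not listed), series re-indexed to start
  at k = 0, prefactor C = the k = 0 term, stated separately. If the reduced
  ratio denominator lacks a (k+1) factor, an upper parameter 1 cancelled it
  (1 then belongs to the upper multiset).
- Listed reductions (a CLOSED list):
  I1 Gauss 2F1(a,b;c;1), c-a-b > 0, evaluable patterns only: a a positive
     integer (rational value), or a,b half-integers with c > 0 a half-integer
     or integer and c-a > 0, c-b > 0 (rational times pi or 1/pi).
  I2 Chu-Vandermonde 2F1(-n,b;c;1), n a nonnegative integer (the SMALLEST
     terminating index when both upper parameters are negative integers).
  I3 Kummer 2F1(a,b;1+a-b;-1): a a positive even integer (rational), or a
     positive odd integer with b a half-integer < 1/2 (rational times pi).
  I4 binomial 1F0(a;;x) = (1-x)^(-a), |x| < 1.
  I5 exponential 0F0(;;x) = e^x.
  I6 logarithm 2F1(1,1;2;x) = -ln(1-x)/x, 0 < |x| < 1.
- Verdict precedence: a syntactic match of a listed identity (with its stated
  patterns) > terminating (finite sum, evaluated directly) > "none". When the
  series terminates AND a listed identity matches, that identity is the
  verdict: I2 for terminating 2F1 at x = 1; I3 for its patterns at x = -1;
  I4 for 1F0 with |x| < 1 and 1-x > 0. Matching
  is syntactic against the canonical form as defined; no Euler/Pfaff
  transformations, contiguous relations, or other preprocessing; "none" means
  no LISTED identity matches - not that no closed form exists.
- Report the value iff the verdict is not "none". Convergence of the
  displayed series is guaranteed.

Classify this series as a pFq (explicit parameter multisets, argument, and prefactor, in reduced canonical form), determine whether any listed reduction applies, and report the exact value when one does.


At argument 2/3: a 2F1 with upper {-5/8, 1/3}, lower {-1/2}, scaled by C = -1/2. Verdict: no listed reduction: x = 2/3 and upper {-5/8, 1/3} fail every I1-I6 pattern.

Key observation: with t_0 = -1/2, the two k-th powers (C = -1/2) combine into one argument.
Consecutive-term ratio: r(k) = (2/3) * (k-5/8) (k+1/3) / [(k-1/2) (k+1)] - rational in k. x = (2/3); t_0 = -1/2; negate the roots.


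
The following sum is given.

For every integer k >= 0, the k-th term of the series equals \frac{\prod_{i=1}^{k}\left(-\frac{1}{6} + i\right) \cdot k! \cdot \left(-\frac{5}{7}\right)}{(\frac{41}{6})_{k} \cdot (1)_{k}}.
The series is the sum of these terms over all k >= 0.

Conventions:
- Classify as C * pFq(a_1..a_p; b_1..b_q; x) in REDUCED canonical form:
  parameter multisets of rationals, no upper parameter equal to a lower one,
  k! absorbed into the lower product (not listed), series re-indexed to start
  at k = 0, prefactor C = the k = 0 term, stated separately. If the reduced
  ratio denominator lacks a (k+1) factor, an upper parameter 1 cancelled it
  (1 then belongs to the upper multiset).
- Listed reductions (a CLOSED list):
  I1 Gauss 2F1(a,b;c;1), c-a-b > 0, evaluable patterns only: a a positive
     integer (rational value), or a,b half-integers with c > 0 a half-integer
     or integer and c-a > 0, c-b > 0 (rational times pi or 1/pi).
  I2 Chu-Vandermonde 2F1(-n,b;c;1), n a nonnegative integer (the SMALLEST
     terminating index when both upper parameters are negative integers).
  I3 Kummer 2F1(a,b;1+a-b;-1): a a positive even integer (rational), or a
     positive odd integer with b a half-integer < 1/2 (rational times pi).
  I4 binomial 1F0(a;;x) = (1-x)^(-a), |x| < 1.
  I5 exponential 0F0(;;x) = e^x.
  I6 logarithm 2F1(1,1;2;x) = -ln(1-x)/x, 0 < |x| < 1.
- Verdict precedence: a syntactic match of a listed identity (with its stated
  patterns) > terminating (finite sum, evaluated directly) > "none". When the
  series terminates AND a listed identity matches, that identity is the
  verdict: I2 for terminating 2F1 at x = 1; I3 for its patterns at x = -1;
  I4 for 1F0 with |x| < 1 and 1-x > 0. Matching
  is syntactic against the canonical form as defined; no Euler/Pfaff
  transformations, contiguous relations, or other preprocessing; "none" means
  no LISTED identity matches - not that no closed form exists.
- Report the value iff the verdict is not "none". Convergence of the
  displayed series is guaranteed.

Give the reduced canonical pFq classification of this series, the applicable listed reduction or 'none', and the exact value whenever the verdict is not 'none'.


x = 1 here; the reduced form reads 2F1, upper {\frac{5}{6}, 1}, lower {\frac{41}{6}}, C = -\frac{5}{7}. Verdict at x = 1: Gauss (I1, integer-parameter pattern) matches (x = 1: the Gamma ratio telescopes since c-a-b = 5 > 0 and a = 1 in Z>0). Value: -\frac{5}{6}.

The tell: from the first term -\frac{5}{7}: the running product (C = -5/7, x = 1) telescopes to a rising factorial.
Step ratio: r(k) = 1 * (k+\frac{5}{6}) (k+1) / [(k+\frac{41}{6}) (k+1)] - rational; roots negated = parameters, x = 1, C = -\frac{5}{7}.


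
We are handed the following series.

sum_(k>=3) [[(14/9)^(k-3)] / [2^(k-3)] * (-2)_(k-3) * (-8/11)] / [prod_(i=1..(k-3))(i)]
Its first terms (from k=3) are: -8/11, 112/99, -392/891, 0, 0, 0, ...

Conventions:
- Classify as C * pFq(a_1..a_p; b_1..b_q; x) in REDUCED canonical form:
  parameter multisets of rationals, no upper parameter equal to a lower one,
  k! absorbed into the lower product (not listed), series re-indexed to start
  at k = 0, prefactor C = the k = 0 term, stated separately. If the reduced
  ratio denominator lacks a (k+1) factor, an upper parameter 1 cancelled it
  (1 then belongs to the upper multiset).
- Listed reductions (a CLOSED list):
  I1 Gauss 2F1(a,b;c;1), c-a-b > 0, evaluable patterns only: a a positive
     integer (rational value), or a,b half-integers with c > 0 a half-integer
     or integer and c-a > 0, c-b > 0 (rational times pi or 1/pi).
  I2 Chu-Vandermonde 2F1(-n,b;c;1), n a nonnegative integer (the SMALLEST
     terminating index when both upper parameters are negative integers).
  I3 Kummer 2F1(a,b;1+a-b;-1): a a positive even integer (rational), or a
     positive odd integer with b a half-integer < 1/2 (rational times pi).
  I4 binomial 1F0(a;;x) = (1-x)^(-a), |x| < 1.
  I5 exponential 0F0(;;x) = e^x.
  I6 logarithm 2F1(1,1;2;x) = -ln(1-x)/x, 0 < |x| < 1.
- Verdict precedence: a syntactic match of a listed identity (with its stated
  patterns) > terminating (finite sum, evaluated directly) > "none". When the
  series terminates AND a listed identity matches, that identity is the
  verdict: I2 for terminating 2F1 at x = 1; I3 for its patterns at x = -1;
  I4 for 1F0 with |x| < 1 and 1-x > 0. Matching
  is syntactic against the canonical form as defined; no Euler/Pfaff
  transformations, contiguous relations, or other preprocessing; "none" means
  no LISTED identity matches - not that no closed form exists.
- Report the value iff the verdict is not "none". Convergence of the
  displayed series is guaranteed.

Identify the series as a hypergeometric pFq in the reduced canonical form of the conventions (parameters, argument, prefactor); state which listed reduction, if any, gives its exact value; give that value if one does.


This is -8/11 * 1F0(-2; -; 7/9) in reduced canonical form. Verdict: the binomial series (I4) applies (the 1F0 binomial series: exponent 2, x = 7/9). Sum: -32/891.

Key observation: x = (7/9) and the two k-th powers (C = -8/11, x = 7/9) combine into one argument.
Step ratio: r(k) = (7/9) * (k-2) / [(k+1)] - rational in k. x = (7/9); t_0 = -8/11; negate the roots.


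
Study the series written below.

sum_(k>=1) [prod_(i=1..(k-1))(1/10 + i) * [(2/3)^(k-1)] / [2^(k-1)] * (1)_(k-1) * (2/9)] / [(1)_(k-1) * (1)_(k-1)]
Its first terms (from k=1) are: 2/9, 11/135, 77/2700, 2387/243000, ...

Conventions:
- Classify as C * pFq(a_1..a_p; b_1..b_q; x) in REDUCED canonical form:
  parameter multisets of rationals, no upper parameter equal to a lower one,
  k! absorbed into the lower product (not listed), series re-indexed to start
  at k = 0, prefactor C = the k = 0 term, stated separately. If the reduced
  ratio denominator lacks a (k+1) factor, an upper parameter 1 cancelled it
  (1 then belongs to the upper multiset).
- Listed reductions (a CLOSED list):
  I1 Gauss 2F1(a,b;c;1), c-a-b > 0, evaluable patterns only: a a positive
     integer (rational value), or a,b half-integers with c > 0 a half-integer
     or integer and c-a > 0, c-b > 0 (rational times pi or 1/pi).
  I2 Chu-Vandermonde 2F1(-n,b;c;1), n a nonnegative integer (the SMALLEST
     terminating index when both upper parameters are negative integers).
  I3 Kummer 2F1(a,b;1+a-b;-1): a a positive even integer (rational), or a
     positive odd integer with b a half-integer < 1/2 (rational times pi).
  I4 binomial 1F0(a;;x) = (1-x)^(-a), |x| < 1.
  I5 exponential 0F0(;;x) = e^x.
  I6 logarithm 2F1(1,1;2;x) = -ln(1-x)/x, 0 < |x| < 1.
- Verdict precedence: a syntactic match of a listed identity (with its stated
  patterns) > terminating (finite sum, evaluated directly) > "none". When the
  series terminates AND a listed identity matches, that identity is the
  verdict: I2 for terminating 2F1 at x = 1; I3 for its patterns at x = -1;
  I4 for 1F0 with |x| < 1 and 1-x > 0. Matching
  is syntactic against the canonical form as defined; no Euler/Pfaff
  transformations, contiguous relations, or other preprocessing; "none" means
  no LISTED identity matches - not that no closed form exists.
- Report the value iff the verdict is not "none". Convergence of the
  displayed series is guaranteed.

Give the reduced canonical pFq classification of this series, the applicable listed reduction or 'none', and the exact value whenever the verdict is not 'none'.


This is 2/9 * 1F0(11/10; -; 1/3) in reduced canonical form. Verdict: the I4 binomial reduction fires (the 1F0 binomial series: exponent -11/10, x = 1/3). Its exact value is (2/9) * (2/3)^(-11/10).

Key step: x = (1/3) and the running product (prefactor 2/9) telescopes to a rising factorial.
Term ratio: r(k) = (1/3) * (k+11/10) / [(k+1)] - rational; roots negated = parameters, x = (1/3), C = 2/9.


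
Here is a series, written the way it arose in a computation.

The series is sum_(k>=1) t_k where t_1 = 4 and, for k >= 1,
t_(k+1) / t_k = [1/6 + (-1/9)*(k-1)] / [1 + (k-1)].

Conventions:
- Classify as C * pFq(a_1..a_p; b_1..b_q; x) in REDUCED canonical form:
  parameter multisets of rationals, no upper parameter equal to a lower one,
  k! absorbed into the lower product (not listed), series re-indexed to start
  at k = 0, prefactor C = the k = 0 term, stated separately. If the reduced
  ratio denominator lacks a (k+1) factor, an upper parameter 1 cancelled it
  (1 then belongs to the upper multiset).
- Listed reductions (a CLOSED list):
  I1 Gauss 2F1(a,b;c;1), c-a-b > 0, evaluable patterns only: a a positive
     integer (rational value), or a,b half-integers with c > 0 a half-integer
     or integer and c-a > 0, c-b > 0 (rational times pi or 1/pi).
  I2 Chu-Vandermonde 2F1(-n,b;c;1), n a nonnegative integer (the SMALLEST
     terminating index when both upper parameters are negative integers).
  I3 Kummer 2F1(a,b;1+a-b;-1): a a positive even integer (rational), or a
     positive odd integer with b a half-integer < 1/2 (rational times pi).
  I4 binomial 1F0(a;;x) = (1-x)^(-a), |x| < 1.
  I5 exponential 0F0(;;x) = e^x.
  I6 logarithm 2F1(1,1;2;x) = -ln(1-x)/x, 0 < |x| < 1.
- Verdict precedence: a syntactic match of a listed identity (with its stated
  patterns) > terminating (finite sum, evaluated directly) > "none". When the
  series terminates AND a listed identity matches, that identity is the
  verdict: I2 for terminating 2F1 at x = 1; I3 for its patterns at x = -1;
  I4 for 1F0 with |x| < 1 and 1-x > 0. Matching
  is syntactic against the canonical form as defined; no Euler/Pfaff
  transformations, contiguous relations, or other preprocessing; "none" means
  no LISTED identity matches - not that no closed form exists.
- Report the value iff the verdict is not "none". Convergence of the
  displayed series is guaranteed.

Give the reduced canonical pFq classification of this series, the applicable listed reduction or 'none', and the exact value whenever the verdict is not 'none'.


The series (x = -1/9) is 1F0: upper {-3/2}, lower {-}, prefactor 4. Verdict (x = -1/9): the I4 binomial reduction applies (the 1F0 binomial series: exponent 3/2, x = -1/9). Exact value: 4 * (10/9)^(3/2).

Key observation: x = (-1/9) and roots of the ratio polynomials (C = 4, x = -1/9) are the negated parameters.
Consecutive-term ratio: r(k) = (-1/9) * (k-3/2) / [(k+1)] - rational in k, leading ratio (-1/9); with t_0 = 4, classification follows.


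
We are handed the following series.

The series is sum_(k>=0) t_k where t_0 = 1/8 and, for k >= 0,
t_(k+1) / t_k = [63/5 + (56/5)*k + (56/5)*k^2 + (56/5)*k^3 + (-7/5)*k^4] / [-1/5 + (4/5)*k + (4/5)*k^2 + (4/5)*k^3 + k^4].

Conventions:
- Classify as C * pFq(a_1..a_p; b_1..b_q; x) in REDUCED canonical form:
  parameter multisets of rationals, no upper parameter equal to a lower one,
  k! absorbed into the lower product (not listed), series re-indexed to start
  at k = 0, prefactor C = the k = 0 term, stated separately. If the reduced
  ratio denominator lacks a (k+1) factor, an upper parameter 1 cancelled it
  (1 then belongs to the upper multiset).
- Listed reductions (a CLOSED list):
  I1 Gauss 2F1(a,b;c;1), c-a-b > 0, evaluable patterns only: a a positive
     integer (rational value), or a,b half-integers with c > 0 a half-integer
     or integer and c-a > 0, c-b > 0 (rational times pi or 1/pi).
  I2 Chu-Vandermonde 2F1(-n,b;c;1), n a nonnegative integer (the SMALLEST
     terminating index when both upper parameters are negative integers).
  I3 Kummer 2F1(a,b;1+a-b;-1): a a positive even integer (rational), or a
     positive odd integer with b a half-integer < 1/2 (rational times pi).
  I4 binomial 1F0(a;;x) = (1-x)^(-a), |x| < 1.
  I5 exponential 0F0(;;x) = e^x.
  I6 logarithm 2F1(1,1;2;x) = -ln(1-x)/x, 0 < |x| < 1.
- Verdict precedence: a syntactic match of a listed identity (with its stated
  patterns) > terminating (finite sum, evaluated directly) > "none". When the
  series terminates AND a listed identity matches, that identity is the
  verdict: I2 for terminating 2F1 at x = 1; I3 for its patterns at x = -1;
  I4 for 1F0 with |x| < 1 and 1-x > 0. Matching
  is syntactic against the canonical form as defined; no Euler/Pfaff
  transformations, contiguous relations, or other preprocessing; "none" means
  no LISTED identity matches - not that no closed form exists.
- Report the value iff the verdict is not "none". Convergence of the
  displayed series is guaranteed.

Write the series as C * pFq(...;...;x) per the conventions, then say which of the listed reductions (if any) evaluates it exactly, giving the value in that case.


Canonical form: C = 1/8 times 2F1 with upper {-9, 1}, lower {-1/5}, x = -7/5. Verdict: terminating - no listed pattern fits, but -9 in the upper list cuts the series at k = 9; direct evaluation. Its exact value is -6755711281/487084.

The tell: t_0 = 1/8 here, and the ratio is unreduced: k^2 + 1 divides both sides (C = 1/8).
Adjacent-term ratio: r(k) = (-7/5) * (k-9) (k+1) / [(k-1/5) (k+1)] - poly over poly, x = (-7/5) from leading terms; C = 1/8 at k = 0.


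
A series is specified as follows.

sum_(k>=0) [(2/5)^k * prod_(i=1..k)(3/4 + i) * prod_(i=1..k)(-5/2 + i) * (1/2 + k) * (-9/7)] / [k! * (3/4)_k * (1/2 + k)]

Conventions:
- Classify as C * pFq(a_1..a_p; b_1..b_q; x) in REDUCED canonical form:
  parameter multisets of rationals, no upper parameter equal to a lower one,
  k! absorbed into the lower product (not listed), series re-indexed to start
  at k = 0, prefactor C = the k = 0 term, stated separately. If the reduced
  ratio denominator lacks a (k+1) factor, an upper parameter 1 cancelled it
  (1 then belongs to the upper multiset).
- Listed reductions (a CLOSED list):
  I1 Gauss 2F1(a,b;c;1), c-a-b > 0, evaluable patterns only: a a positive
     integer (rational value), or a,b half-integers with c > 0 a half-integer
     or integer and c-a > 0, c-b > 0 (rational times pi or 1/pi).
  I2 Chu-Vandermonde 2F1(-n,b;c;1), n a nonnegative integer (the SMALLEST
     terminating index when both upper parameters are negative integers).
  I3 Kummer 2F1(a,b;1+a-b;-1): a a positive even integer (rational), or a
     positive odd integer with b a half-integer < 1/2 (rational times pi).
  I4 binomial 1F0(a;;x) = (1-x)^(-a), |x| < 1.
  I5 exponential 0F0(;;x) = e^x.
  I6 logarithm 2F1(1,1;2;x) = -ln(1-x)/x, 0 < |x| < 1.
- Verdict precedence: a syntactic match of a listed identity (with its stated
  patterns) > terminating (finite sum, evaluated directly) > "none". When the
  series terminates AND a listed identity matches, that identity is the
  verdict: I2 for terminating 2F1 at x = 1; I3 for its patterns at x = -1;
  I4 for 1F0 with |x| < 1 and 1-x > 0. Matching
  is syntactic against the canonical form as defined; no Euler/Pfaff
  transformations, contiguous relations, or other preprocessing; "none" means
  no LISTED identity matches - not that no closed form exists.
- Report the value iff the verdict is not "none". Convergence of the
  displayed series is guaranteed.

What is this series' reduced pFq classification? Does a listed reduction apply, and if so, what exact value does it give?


Classification (C = -9/7): 2F1 with upper {-3/2, 7/4}, lower {3/4}, argument x = 2/5. Verdict: none - this 2F1 at x = 2/5 matches no listed pattern, and upper {-3/2, 7/4} holds no stopper.

First insight: from the first term -9/7: the running product (C = -9/7, x = 2/5) telescopes to a rising factorial.
Ratio: r(k) = (2/5) * (k-3/2) (k+7/4) / [(k+3/4) (k+1)] - rational in k, leading ratio (2/5); with t_0 = -9/7, classification follows.


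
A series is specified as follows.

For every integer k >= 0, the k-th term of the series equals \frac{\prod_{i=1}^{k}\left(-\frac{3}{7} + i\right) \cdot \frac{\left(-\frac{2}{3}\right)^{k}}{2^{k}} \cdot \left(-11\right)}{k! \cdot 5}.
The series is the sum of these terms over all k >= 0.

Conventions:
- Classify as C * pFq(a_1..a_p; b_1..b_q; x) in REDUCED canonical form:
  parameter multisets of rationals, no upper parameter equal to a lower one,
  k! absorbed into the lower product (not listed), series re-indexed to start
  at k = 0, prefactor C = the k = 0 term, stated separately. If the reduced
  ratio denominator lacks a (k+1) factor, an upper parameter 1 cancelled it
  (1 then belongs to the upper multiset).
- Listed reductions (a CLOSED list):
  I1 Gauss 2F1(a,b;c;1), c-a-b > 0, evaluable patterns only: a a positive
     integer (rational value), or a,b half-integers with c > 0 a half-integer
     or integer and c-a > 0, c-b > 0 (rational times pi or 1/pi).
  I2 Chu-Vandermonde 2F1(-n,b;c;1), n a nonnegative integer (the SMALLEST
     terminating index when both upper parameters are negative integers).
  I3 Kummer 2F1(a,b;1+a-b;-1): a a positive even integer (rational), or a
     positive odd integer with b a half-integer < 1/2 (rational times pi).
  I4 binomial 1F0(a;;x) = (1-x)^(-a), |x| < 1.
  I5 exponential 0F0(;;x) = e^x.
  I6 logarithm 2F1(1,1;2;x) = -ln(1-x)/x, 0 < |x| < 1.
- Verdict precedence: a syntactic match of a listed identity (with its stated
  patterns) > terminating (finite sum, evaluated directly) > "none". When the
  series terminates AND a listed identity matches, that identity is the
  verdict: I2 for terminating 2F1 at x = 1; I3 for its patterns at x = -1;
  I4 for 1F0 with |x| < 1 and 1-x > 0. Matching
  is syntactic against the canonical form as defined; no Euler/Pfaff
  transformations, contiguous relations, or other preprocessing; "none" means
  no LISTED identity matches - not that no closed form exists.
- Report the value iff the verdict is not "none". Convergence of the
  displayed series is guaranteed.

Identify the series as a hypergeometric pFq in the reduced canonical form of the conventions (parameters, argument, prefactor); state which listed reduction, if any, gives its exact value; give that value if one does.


Key step: with t_0 = -\frac{11}{5}, the two k-th powers (C = -11/5) combine into one argument.
Step ratio: r(k) = -\frac{1}{3} * (k+\frac{4}{7}) / [(k+1)] - rational in k. x = -\frac{1}{3}; t_0 = -\frac{11}{5}; negate the roots.

The series (x = -\frac{1}{3}) is 1F0: upper {\frac{4}{7}}, lower {-}, prefactor -\frac{11}{5}. Verdict: binomial (I4) matches (the 1F0 binomial series: exponent -4/7, x = -\frac{1}{3}). Value: \left(-\frac{11}{5}\right) \cdot \left(\frac{4}{3}\right)^{-\frac{4}{7}}.


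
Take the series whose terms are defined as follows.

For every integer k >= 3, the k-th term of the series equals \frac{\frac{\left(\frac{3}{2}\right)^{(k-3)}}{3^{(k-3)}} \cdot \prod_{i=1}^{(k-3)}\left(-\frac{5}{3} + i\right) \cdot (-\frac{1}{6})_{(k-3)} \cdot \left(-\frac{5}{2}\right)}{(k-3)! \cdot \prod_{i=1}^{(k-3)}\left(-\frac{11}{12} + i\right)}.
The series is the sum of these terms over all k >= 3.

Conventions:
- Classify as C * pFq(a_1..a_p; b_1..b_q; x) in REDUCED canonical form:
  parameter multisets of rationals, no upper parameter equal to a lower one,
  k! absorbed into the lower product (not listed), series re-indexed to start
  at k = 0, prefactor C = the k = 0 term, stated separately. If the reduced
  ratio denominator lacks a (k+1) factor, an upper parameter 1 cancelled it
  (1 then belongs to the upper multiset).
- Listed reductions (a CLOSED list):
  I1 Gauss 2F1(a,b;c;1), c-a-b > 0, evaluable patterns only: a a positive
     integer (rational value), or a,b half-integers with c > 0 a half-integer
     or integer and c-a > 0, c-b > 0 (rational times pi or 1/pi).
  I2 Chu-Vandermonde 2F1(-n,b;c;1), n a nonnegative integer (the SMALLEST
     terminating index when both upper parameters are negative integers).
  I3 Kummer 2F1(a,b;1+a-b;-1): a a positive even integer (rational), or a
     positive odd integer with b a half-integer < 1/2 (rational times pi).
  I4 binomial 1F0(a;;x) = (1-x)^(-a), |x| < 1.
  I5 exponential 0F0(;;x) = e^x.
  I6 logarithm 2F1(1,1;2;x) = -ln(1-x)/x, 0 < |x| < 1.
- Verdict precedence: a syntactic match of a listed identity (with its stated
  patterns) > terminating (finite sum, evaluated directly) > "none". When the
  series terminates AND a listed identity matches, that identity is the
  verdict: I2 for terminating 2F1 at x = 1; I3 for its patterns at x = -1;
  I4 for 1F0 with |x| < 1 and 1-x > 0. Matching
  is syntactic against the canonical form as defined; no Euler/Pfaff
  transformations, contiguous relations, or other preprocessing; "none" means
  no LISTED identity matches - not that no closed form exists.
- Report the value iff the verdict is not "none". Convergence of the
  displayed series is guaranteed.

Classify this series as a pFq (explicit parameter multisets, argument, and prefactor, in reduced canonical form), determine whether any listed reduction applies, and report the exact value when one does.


With C = -\frac{5}{2}: the canonical form is 2F1(-\frac{2}{3}, -\frac{1}{6}; \frac{1}{12}; \frac{1}{2}). Verdict: none. No listed pattern accepts 2F1(-\frac{2}{3}, -\frac{1}{6}; \frac{1}{12}; \frac{1}{2}).

The tell: with t_0 = -\frac{5}{2}, the running product (C = -5/2, x = 1/2) telescopes to a rising factorial.
Ratio: r(k) = \frac{1}{2} * (k-\frac{2}{3}) (k-\frac{1}{6}) / [(k+\frac{1}{12}) (k+1)] - poly over poly, x = \frac{1}{2} from leading terms; C = -\frac{5}{2} at k = 0.
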